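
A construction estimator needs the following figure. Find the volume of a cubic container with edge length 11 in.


Shape: cube
Side s = 11 in
Formula: V = s^3
V = 11 * 11 * 11
V = 121 * 11
V = 1331
1331 in^3


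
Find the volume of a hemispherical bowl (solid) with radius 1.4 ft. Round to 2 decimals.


Shape: hemisphere (half of a sphere)
Radius r = 1.4 ft
Formula: V = (1/2) * (4/3) * pi * r^3 = (2/3) * pi * r^3
r^3 = 2.744
(2/3) * 2.744 = 1.829333
V = 1.829333 * pi
V = 5.75
5.75 ft^3


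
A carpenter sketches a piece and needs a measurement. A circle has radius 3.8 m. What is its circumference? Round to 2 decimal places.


Shape: circle
Radius r = 3.8 m
Formula: C = 2 * pi * r
C = 2 * pi * 3.8
C = 7.6 * pi
C = 23.88
23.88 m


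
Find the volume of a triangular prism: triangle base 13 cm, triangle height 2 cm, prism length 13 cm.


Shape: triangular prism
Triangle base = 13 cm, triangle height = 2 cm, prism length L = 13 cm
Formula: V = (1/2 * b * h_tri) * L
Cross-section area = 0.5 * 13 * 2 = 13
V = 13 * 13
V = 169
169 cm^3


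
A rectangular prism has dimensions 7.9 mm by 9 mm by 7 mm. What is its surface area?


Shape: rectangular prism
l = 7.9 mm, w = 9 mm, h = 7 mm
Formula: SA = 2(lw + lh + wh)
lw = 71.1, lh = 55.3, wh = 63
lw + lh + wh = 189.4
SA = 2 * 189.4
SA = 378.8
378.8 mm^2


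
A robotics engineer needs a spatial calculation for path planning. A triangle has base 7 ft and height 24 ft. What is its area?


Shape: triangle
Base b = 7 ft, Height h = 24 ft
Formula: A = (1/2) * b * h
A = 0.5 * 7 * 24
A = 0.5 * 168
A = 84
84 ft^2


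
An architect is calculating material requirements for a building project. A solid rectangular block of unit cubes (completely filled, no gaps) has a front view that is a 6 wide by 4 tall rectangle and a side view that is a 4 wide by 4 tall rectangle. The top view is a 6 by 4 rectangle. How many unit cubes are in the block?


Orthographic views of a solid rectangular block:
Front view 6 x 4 -> length = 6, height = 4
Side view 4 x 4 -> width = 4, height = 4 (consistent)
Top view 6 x 4 -> confirms length = 6, width = 4
The block is 6 x 4 x 4.
Total unit cubes = 6 * 4 * 4 = 96
96 unit cubes


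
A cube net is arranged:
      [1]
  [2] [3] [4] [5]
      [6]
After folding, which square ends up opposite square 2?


Net: cross layout. Take square 3 as the base (bottom).
Fold the four squares in the horizontal row up around 3: 2 -> left, 4 -> right, 5 wraps to the top.
Fold 1 and 6 up from 3: 1 -> back, 6 -> front.
Opposite pairs are therefore: (1, 6), (2, 4), (3, 5).
Face 2 is opposite face 4.
face 4


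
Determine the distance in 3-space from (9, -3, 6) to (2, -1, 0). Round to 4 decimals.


3D distance between two points
P1 = (9, -3, 6), P2 = (2, -1, 0)
Formula: d = sqrt((x2-x1)^2 + (y2-y1)^2 + (z2-z1)^2)
dx = 2 - 9 = -7
dy = -1 - -3 = 2
dz = 0 - 6 = -6
dx^2 + dy^2 + dz^2 = 49 + 4 + 36 = 89
d = sqrt(89)
d = 9.434
9.434 units


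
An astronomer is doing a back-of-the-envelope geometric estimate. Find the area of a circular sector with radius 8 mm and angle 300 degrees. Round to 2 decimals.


Shape: circular sector
Radius r = 8 mm, Angle = 300 degrees
Formula: A = (angle/360) * pi * r^2
r^2 = 64
Fraction of circle = 300/360
A = (300/360) * pi * 64
A = 53.333333 * pi
A = 167.55
167.55 mm^2


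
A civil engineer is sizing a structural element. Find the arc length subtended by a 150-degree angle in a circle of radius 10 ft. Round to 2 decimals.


Shape: circular arc
Radius r = 10 ft, Angle = 150 degrees
Formula: L = (angle/360) * 2 * pi * r
2 * pi * r = 20 * pi
L = (150/360) * 20 * pi
L = 8.333333 * pi
L = 26.18
26.18 ft


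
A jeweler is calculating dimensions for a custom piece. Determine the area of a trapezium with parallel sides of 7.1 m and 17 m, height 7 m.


Shape: trapezoid
Parallel sides a = 7.1 m, b = 17 m; Height h = 7 m
Formula: A = (a + b) * h / 2
a + b = 7.1 + 17 = 24.1
A = 24.1 * 7 / 2
A = 168.7 / 2
A = 84.35
84.35 m^2


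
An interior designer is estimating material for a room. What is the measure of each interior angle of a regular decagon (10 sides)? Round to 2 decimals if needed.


Shape: regular decagon (10 sides)
Formula: interior angle = (n - 2) * 180 / n
(n - 2) = 8
(n - 2) * 180 = 1440
angle = 1440 / 10
angle = 144
144 degrees


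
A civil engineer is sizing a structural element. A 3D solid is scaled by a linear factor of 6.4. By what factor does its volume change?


Linear scale factor k = 6.4
Rule: under a linear scaling by k, volumes scale by k^3.
k^3 = 6.4 * 6.4 * 6.4
k^3 = 40.96 * 6.4
k^3 = 262.144
Volume scales by a factor of 262.144.
262.144 (dimensionless)


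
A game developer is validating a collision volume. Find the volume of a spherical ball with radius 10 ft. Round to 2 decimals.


Shape: sphere
Radius r = 10 ft
Formula: V = (4/3) * pi * r^3
r^3 = 1000
(4/3) * 1000 = 1333.333333
V = 1333.333333 * pi
V = 4188.79
4188.79 ft^3


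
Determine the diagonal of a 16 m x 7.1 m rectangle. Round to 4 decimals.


Shape: rectangle (diagonal via Pythagoras)
Sides: 16 m and 7.1 m
Formula: d = sqrt(l^2 + w^2)
l^2 = 256, w^2 = 50.41
l^2 + w^2 = 306.41
d = sqrt(306.41)
d = 17.5046
17.5046 m


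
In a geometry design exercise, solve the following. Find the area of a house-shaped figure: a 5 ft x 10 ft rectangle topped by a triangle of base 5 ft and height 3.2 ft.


Composite shape: rectangle + triangle
Rectangle area = 5 * 10 = 50
Triangle area = 0.5 * 5 * 3.2 = 8
Total = 50 + 8
Total = 58
58 ft^2


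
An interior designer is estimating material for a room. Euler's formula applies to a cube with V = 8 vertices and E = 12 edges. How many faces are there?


Polyhedron: cube
Euler's formula for convex polyhedra: V - E + F = 2
Given: V = 8 vertices and E = 12 edges
Solve for F:
F = 2 + E - V = 2 + 12 - 8 = 6
6 faces


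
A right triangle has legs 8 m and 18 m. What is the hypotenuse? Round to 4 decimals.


Shape: right triangle
Legs a = 8 m, b = 18 m
Formula: c = sqrt(a^2 + b^2)
a^2 = 64, b^2 = 324
a^2 + b^2 = 388
c = sqrt(388)
c = 19.6977
19.6977 m


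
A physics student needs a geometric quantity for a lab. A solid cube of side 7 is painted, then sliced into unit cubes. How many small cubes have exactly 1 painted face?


Large cube: 7 x 7 x 7, cut into unit cubes.
n = 7, so n - 2 = 5
Cubes with 1 painted face lie in the interior of each face.
A cube has 6 faces; each contributes (n - 2)^2 = 25 such cubes.
Count = 6 * 25 = 150
150 unit cubes


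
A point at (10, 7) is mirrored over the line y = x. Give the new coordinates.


Transformation: reflection
Original point: (10, 7)
Rule for reflection over y = x: (x, y) -> (y, x)
Apply: (10, 7) -> (7, 10)
(7, 10)


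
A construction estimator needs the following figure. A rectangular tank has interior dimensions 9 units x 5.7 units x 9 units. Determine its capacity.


Shape: rectangular prism
l = 9 units, w = 5.7 units, h = 9 units
Formula: V = l * w * h
V = 9 * 5.7 * 9
V = 51.3 * 9
V = 461.7
461.7 units^3


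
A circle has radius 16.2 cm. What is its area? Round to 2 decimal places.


Shape: circle
Radius r = 16.2 cm
Formula: A = pi * r^2
r^2 = 16.2^2 = 262.44
A = pi * 262.44
A = 824.48
824.48 cm^2


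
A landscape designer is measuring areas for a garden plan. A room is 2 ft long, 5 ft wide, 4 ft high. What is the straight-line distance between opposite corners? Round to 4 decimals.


Shape: rectangular box (space diagonal)
l = 2 ft, w = 5 ft, h = 4 ft
Visualize: the diagonal of the base, then a right triangle with that diagonal and the height.
Formula: d = sqrt(l^2 + w^2 + h^2)
l^2 + w^2 + h^2 = 4 + 25 + 16 = 45
d = sqrt(45)
d = 6.7082
6.7082 ft


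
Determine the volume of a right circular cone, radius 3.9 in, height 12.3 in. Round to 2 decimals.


Shape: cone
Radius r = 3.9 in, Height h = 12.3 in
Formula: V = (1/3) * pi * r^2 * h
r^2 = 15.21
pi * r^2 * h = pi * 15.21 * 12.3 = 187.083 * pi
V = 187.083 * pi / 3
V = 195.91
195.91 in^3


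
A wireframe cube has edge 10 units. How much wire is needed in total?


Shape: cube
Side s = 10 units
A cube has 12 edges, all equal.
Formula: total edge length = 12 * s
Total = 12 * 10
Total = 120
120 units


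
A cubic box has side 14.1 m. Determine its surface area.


Shape: cube
Side s = 14.1 m
A cube has 6 square faces.
Formula: SA = 6 * s^2
s^2 = 198.81
SA = 6 * 198.81
SA = 1192.86
1192.86 m^2


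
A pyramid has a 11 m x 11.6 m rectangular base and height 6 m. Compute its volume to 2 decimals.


Shape: rectangular pyramid
Base: 11 m x 11.6 m, Height h = 6 m
Formula: V = (1/3) * base_area * h
base_area = 11 * 11.6 = 127.6
base_area * h = 127.6 * 6 = 765.6
V = 765.6 / 3
V = 255.2
255.2 m^3


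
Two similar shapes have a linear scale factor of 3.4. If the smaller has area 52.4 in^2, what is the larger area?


Linear scale factor k = 3.4
Original area = 52.4 in^2
Rule: under a linear scaling by k, areas scale by k^2.
k^2 = 3.4^2 = 11.56
New area = 52.4 * 11.56
New area = 605.744
605.744 in^2


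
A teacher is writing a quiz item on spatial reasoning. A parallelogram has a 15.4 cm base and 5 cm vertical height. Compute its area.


Shape: parallelogram
Base b = 15.4 cm, Height h = 5 cm
Formula: A = b * h
A = 15.4 * 5
A = 77
77 cm^2


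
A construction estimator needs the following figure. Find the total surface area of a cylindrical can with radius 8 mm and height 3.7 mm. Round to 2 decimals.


Shape: closed cylinder
Radius r = 8 mm, Height h = 3.7 mm
Formula: SA = 2*pi*r^2 + 2*pi*r*h = 2*pi*r*(r + h)
r + h = 11.7
2 * r * (r + h) = 2 * 8 * 11.7 = 187.2
SA = 187.2 * pi
SA = 588.11
588.11 mm^2


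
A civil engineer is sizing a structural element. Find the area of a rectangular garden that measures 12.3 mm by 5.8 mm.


Shape: rectangle
Length l = 12.3 mm, Width w = 5.8 mm
Formula: A = l * w
A = 12.3 * 5.8
A = 71.34
71.34 mm^2


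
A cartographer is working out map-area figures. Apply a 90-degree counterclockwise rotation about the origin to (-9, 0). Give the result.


Transformation: rotation about the origin
Original point: (-9, 0)
Rule for 90 deg counterclockwise: (x, y) -> (-y, x)
Apply: (-9, 0) -> (0, -9)
(0, -9)


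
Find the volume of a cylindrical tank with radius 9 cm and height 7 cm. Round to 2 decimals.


Shape: cylinder
Radius r = 9 cm, Height h = 7 cm
Formula: V = pi * r^2 * h
r^2 = 81
V = pi * 81 * 7
V = 567 * pi
V = 1781.28
1781.28 cm^3


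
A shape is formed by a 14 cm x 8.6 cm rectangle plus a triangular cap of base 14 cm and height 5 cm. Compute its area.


Composite shape: rectangle + triangle
Rectangle area = 14 * 8.6 = 120.4
Triangle area = 0.5 * 14 * 5 = 35
Total = 120.4 + 35
Total = 155.4
155.4 cm^2


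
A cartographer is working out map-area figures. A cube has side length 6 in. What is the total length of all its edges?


Shape: cube
Side s = 6 in
A cube has 12 edges, all equal.
Formula: total edge length = 12 * s
Total = 12 * 6
Total = 72
72 in


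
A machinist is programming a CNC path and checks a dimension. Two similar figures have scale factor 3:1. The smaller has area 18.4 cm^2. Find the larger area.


Linear scale factor k = 3
Original area = 18.4 cm^2
Rule: under a linear scaling by k, areas scale by k^2.
k^2 = 3^2 = 9
New area = 18.4 * 9
New area = 165.6
165.6 cm^2


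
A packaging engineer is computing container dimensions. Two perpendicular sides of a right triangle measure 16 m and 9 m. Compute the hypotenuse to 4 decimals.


Shape: right triangle
Legs a = 16 m, b = 9 m
Formula: c = sqrt(a^2 + b^2)
a^2 = 256, b^2 = 81
a^2 + b^2 = 337
c = sqrt(337)
c = 18.3576
18.3576 m


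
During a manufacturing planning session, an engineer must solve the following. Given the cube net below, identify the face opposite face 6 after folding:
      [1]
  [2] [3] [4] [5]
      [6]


Net: cross layout. Take square 3 as the base (bottom).
Fold the four squares in the horizontal row up around 3: 2 -> left, 4 -> right, 5 wraps to the top.
Fold 1 and 6 up from 3: 1 -> back, 6 -> front.
Opposite pairs are therefore: (1, 6), (2, 4), (3, 5).
Face 6 is opposite face 1.
face 1


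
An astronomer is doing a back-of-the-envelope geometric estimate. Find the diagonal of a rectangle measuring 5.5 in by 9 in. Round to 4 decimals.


Shape: rectangle (diagonal via Pythagoras)
Sides: 5.5 in and 9 in
Formula: d = sqrt(l^2 + w^2)
l^2 = 30.25, w^2 = 81
l^2 + w^2 = 111.25
d = sqrt(111.25)
d = 10.5475
10.5475 in


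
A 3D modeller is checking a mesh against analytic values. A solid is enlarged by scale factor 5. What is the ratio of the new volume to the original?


Linear scale factor k = 5
Rule: under a linear scaling by k, volumes scale by k^3.
k^3 = 5 * 5 * 5
k^3 = 25 * 5
k^3 = 125
Volume scales by a factor of 125.
125 (dimensionless)


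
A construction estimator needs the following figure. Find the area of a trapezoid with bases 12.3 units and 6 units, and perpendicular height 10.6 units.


Shape: trapezoid
Parallel sides a = 12.3 units, b = 6 units; Height h = 10.6 units
Formula: A = (a + b) * h / 2
a + b = 12.3 + 6 = 18.3
A = 18.3 * 10.6 / 2
A = 193.98 / 2
A = 96.99
96.99 units^2


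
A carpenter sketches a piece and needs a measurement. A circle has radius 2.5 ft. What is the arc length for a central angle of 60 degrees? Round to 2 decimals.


Shape: circular arc
Radius r = 2.5 ft, Angle = 60 degrees
Formula: L = (angle/360) * 2 * pi * r
2 * pi * r = 5 * pi
L = (60/360) * 5 * pi
L = 0.833333 * pi
L = 2.62
2.62 ft


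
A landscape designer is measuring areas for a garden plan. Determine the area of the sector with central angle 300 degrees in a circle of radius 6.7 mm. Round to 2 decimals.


Shape: circular sector
Radius r = 6.7 mm, Angle = 300 degrees
Formula: A = (angle/360) * pi * r^2
r^2 = 44.89
Fraction of circle = 300/360
A = (300/360) * pi * 44.89
A = 37.408333 * pi
A = 117.52
117.52 mm^2


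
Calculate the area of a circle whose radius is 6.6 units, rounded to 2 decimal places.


Shape: circle
Radius r = 6.6 units
Formula: A = pi * r^2
r^2 = 6.6^2 = 43.56
A = pi * 43.56
A = 136.85
136.85 units^2


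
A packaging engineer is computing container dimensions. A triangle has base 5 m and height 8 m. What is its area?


Shape: triangle
Base b = 5 m, Height h = 8 m
Formula: A = (1/2) * b * h
A = 0.5 * 5 * 8
A = 0.5 * 40
A = 20
20 m^2


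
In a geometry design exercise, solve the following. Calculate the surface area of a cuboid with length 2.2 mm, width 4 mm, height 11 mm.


Shape: rectangular prism
l = 2.2 mm, w = 4 mm, h = 11 mm
Formula: SA = 2(lw + lh + wh)
lw = 8.8, lh = 24.2, wh = 44
lw + lh + wh = 77
SA = 2 * 77
SA = 154
154 mm^2


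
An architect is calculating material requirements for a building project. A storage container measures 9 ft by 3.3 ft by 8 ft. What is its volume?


Shape: rectangular prism
l = 9 ft, w = 3.3 ft, h = 8 ft
Formula: V = l * w * h
V = 9 * 3.3 * 8
V = 29.7 * 8
V = 237.6
237.6 ft^3


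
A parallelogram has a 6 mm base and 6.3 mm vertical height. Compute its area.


Shape: parallelogram
Base b = 6 mm, Height h = 6.3 mm
Formula: A = b * h
A = 6 * 6.3
A = 37.8
37.8 mm^2


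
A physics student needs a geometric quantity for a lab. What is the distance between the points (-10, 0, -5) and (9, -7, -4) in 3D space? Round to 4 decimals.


3D distance between two points
P1 = (-10, 0, -5), P2 = (9, -7, -4)
Formula: d = sqrt((x2-x1)^2 + (y2-y1)^2 + (z2-z1)^2)
dx = 9 - -10 = 19
dy = -7 - 0 = -7
dz = -4 - -5 = 1
dx^2 + dy^2 + dz^2 = 361 + 49 + 1 = 411
d = sqrt(411)
d = 20.2731
20.2731 units


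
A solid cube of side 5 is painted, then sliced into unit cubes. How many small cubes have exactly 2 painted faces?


Large cube: 5 x 5 x 5, cut into unit cubes.
n = 5, so n - 2 = 3
Cubes with 2 painted faces lie along the edges, excluding corners.
A cube has 12 edges; each contributes (n - 2) = 3 such cubes.
Count = 12 * 3 = 36
36 unit cubes


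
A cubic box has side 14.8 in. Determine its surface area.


Shape: cube
Side s = 14.8 in
A cube has 6 square faces.
Formula: SA = 6 * s^2
s^2 = 219.04
SA = 6 * 219.04
SA = 1314.24
1314.24 in^2


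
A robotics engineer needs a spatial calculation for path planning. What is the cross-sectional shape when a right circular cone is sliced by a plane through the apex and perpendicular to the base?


Solid: right circular cone
Cutting plane: through the apex and perpendicular to the base
Visualize the intersection of the plane with the solid's surface.
The boundary of the cut region is a isosceles triangle.
isosceles triangle


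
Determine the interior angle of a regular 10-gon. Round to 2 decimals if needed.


Shape: regular decagon (10 sides)
Formula: interior angle = (n - 2) * 180 / n
(n - 2) = 8
(n - 2) * 180 = 1440
angle = 1440 / 10
angle = 144
144 degrees


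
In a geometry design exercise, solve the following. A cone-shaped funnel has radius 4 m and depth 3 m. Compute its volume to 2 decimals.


Shape: cone
Radius r = 4 m, Height h = 3 m
Formula: V = (1/3) * pi * r^2 * h
r^2 = 16
pi * r^2 * h = pi * 16 * 3 = 48 * pi
V = 48 * pi / 3
V = 50.27
50.27 m^3


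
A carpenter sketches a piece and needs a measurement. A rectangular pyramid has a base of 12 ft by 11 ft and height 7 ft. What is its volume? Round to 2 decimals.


Shape: rectangular pyramid
Base: 12 ft x 11 ft, Height h = 7 ft
Formula: V = (1/3) * base_area * h
base_area = 12 * 11 = 132
base_area * h = 132 * 7 = 924
V = 924 / 3
V = 308
308 ft^3


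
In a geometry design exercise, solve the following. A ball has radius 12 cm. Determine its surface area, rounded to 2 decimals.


Shape: sphere
Radius r = 12 cm
Formula: SA = 4 * pi * r^2
r^2 = 144
SA = 4 * pi * 144
SA = 576 * pi
SA = 1809.56
1809.56 cm^2


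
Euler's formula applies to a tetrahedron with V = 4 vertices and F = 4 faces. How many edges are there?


Polyhedron: tetrahedron
Euler's formula for convex polyhedra: V - E + F = 2
Given: V = 4 vertices and F = 4 faces
Solve for E:
E = V + F - 2 = 4 + 4 - 2 = 6
6 edges


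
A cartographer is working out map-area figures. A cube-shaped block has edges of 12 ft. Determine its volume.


Shape: cube
Side s = 12 ft
Formula: V = s^3
V = 12 * 12 * 12
V = 144 * 12
V = 1728
1728 ft^3


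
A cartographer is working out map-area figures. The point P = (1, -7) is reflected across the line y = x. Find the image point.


Transformation: reflection
Original point: (1, -7)
Rule for reflection over y = x: (x, y) -> (y, x)
Apply: (1, -7) -> (-7, 1)
(-7, 1)


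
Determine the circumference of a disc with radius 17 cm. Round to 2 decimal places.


Shape: circle
Radius r = 17 cm
Formula: C = 2 * pi * r
C = 2 * pi * 17
C = 34 * pi
C = 106.81
106.81 cm


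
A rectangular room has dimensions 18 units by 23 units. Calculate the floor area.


Shape: rectangle
Length l = 18 units, Width w = 23 units
Formula: A = l * w
A = 18 * 23
A = 414
414 units^2


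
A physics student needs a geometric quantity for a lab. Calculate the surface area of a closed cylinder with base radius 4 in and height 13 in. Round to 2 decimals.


Shape: closed cylinder
Radius r = 4 in, Height h = 13 in
Formula: SA = 2*pi*r^2 + 2*pi*r*h = 2*pi*r*(r + h)
r + h = 17
2 * r * (r + h) = 2 * 4 * 17 = 136
SA = 136 * pi
SA = 427.26
427.26 in^2


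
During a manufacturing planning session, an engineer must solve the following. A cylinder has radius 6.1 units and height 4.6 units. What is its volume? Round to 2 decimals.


Shape: cylinder
Radius r = 6.1 units, Height h = 4.6 units
Formula: V = pi * r^2 * h
r^2 = 37.21
V = pi * 37.21 * 4.6
V = 171.166 * pi
V = 537.73
537.73 units^3


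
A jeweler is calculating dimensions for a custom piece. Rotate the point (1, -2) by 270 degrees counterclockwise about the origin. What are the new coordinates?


Transformation: rotation about the origin
Original point: (1, -2)
Rule for 270 deg counterclockwise: (x, y) -> (y, -x)
Apply: (1, -2) -> (-2, -1)
(-2, -1)


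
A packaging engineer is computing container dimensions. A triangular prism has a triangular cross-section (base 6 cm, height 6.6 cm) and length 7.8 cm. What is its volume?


Shape: triangular prism
Triangle base = 6 cm, triangle height = 6.6 cm, prism length L = 7.8 cm
Formula: V = (1/2 * b * h_tri) * L
Cross-section area = 0.5 * 6 * 6.6 = 19.8
V = 19.8 * 7.8
V = 154.44
154.44 cm^3


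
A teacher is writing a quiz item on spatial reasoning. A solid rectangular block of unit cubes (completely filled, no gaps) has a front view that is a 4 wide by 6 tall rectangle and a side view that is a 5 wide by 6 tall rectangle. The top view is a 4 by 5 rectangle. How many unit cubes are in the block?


Orthographic views of a solid rectangular block:
Front view 4 x 6 -> length = 4, height = 6
Side view 5 x 6 -> width = 5, height = 6 (consistent)
Top view 4 x 5 -> confirms length = 4, width = 5
The block is 4 x 5 x 6.
Total unit cubes = 4 * 5 * 6 = 120
120 unit cubes


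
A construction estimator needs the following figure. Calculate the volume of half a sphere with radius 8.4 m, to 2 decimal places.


Shape: hemisphere (half of a sphere)
Radius r = 8.4 m
Formula: V = (1/2) * (4/3) * pi * r^3 = (2/3) * pi * r^3
r^3 = 592.704
(2/3) * 592.704 = 395.136
V = 395.136 * pi
V = 1241.36
1241.36 m^3


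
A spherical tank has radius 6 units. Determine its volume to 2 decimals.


Shape: sphere
Radius r = 6 units
Formula: V = (4/3) * pi * r^3
r^3 = 216
(4/3) * 216 = 288
V = 288 * pi
V = 904.78
904.78 units^3


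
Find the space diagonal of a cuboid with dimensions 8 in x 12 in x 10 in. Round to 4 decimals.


Shape: rectangular box (space diagonal)
l = 8 in, w = 12 in, h = 10 in
Visualize: the diagonal of the base, then a right triangle with that diagonal and the height.
Formula: d = sqrt(l^2 + w^2 + h^2)
l^2 + w^2 + h^2 = 64 + 144 + 100 = 308
d = sqrt(308)
d = 17.5499
17.5499 in


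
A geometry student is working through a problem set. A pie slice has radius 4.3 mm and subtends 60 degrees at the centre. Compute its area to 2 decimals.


Shape: circular sector
Radius r = 4.3 mm, Angle = 60 degrees
Formula: A = (angle/360) * pi * r^2
r^2 = 18.49
Fraction of circle = 60/360
A = (60/360) * pi * 18.49
A = 3.081667 * pi
A = 9.68
9.68 mm^2


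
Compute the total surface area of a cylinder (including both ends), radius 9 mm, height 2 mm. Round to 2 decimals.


Shape: closed cylinder
Radius r = 9 mm, Height h = 2 mm
Formula: SA = 2*pi*r^2 + 2*pi*r*h = 2*pi*r*(r + h)
r + h = 11
2 * r * (r + h) = 2 * 9 * 11 = 198
SA = 198 * pi
SA = 622.04
622.04 mm^2


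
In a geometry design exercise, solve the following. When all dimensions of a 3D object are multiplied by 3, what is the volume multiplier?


Linear scale factor k = 3
Rule: under a linear scaling by k, volumes scale by k^3.
k^3 = 3 * 3 * 3
k^3 = 9 * 3
k^3 = 27
Volume scales by a factor of 27.
27 (dimensionless)


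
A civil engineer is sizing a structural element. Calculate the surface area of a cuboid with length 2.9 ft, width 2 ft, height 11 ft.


Shape: rectangular prism
l = 2.9 ft, w = 2 ft, h = 11 ft
Formula: SA = 2(lw + lh + wh)
lw = 5.8, lh = 31.9, wh = 22
lw + lh + wh = 59.7
SA = 2 * 59.7
SA = 119.4
119.4 ft^2


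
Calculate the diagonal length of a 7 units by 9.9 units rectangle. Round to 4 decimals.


Shape: rectangle (diagonal via Pythagoras)
Sides: 7 units and 9.9 units
Formula: d = sqrt(l^2 + w^2)
l^2 = 49, w^2 = 98.01
l^2 + w^2 = 147.01
d = sqrt(147.01)
d = 12.1248
12.1248 units


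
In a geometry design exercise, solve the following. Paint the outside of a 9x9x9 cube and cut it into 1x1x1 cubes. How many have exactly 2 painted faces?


Large cube: 9 x 9 x 9, cut into unit cubes.
n = 9, so n - 2 = 7
Cubes with 2 painted faces lie along the edges, excluding corners.
A cube has 12 edges; each contributes (n - 2) = 7 such cubes.
Count = 12 * 7 = 84
84 unit cubes


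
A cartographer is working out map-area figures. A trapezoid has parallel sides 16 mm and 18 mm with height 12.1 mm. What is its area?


Shape: trapezoid
Parallel sides a = 16 mm, b = 18 mm; Height h = 12.1 mm
Formula: A = (a + b) * h / 2
a + b = 16 + 18 = 34
A = 34 * 12.1 / 2
A = 411.4 / 2
A = 205.7
205.7 mm^2


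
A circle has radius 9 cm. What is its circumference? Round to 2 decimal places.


Shape: circle
Radius r = 9 cm
Formula: C = 2 * pi * r
C = 2 * pi * 9
C = 18 * pi
C = 56.55
56.55 cm


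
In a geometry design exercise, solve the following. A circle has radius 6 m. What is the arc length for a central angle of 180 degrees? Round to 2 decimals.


Shape: circular arc
Radius r = 6 m, Angle = 180 degrees
Formula: L = (angle/360) * 2 * pi * r
2 * pi * r = 12 * pi
L = (180/360) * 12 * pi
L = 6 * pi
L = 18.85
18.85 m


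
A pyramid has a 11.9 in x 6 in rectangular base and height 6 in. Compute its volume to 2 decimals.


Shape: rectangular pyramid
Base: 11.9 in x 6 in, Height h = 6 in
Formula: V = (1/3) * base_area * h
base_area = 11.9 * 6 = 71.4
base_area * h = 71.4 * 6 = 428.4
V = 428.4 / 3
V = 142.8
142.8 in^3


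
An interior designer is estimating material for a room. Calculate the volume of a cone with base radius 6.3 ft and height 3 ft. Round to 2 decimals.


Shape: cone
Radius r = 6.3 ft, Height h = 3 ft
Formula: V = (1/3) * pi * r^2 * h
r^2 = 39.69
pi * r^2 * h = pi * 39.69 * 3 = 119.07 * pi
V = 119.07 * pi / 3
V = 124.69
124.69 ft^3


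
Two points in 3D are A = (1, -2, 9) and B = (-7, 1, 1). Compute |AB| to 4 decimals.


3D distance between two points
P1 = (1, -2, 9), P2 = (-7, 1, 1)
Formula: d = sqrt((x2-x1)^2 + (y2-y1)^2 + (z2-z1)^2)
dx = -7 - 1 = -8
dy = 1 - -2 = 3
dz = 1 - 9 = -8
dx^2 + dy^2 + dz^2 = 64 + 9 + 64 = 137
d = sqrt(137)
d = 11.7047
11.7047 units


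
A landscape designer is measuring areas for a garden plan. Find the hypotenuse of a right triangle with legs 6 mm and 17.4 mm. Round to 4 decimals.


Shape: right triangle
Legs a = 6 mm, b = 17.4 mm
Formula: c = sqrt(a^2 + b^2)
a^2 = 36, b^2 = 302.76
a^2 + b^2 = 338.76
c = sqrt(338.76)
c = 18.4054
18.4054 mm


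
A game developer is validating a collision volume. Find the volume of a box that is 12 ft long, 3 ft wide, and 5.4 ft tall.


Shape: rectangular prism
l = 12 ft, w = 3 ft, h = 5.4 ft
Formula: V = l * w * h
V = 12 * 3 * 5.4
V = 36 * 5.4
V = 194.4
194.4 ft^3


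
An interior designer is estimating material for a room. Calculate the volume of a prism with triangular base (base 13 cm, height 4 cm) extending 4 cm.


Shape: triangular prism
Triangle base = 13 cm, triangle height = 4 cm, prism length L = 4 cm
Formula: V = (1/2 * b * h_tri) * L
Cross-section area = 0.5 * 13 * 4 = 26
V = 26 * 4
V = 104
104 cm^3


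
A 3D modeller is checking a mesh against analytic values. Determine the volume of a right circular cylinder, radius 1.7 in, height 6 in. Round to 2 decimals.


Shape: cylinder
Radius r = 1.7 in, Height h = 6 in
Formula: V = pi * r^2 * h
r^2 = 2.89
V = pi * 2.89 * 6
V = 17.34 * pi
V = 54.48
54.48 in^3


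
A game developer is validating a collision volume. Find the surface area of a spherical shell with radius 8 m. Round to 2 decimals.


Shape: sphere
Radius r = 8 m
Formula: SA = 4 * pi * r^2
r^2 = 64
SA = 4 * pi * 64
SA = 256 * pi
SA = 804.25
804.25 m^2


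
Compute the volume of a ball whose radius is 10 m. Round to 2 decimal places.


Shape: sphere
Radius r = 10 m
Formula: V = (4/3) * pi * r^3
r^3 = 1000
(4/3) * 1000 = 1333.333333
V = 1333.333333 * pi
V = 4188.79
4188.79 m^3


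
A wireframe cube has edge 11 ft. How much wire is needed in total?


Shape: cube
Side s = 11 ft
A cube has 12 edges, all equal.
Formula: total edge length = 12 * s
Total = 12 * 11
Total = 132
132 ft


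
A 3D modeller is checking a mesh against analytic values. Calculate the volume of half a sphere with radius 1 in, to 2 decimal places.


Shape: hemisphere (half of a sphere)
Radius r = 1 in
Formula: V = (1/2) * (4/3) * pi * r^3 = (2/3) * pi * r^3
r^3 = 1
(2/3) * 1 = 0.666667
V = 0.666667 * pi
V = 2.09
2.09 in^3


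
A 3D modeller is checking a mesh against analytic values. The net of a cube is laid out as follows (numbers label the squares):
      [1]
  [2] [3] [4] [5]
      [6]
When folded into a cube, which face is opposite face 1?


Net: cross layout. Take square 3 as the base (bottom).
Fold the four squares in the horizontal row up around 3: 2 -> left, 4 -> right, 5 wraps to the top.
Fold 1 and 6 up from 3: 1 -> back, 6 -> front.
Opposite pairs are therefore: (1, 6), (2, 4), (3, 5).
Face 1 is opposite face 6.
face 6


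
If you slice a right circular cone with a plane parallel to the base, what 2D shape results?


Solid: right circular cone
Cutting plane: parallel to the base
Visualize the intersection of the plane with the solid's surface.
The boundary of the cut region is a circle.
circle


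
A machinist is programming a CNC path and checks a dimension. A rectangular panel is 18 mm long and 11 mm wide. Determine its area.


Shape: rectangle
Length l = 18 mm, Width w = 11 mm
Formula: A = l * w
A = 18 * 11
A = 198
198 mm^2


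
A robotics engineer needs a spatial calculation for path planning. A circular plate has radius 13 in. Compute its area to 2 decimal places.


Shape: circle
Radius r = 13 in
Formula: A = pi * r^2
r^2 = 13^2 = 169
A = pi * 169
A = 530.93
530.93 in^2


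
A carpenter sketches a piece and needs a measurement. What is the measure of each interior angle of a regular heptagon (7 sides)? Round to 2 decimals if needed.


Shape: regular heptagon (7 sides)
Formula: interior angle = (n - 2) * 180 / n
(n - 2) = 5
(n - 2) * 180 = 900
angle = 900 / 7
angle = 128.57
128.57 degrees


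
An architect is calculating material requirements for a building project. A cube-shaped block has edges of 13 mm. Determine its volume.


Shape: cube
Side s = 13 mm
Formula: V = s^3
V = 13 * 13 * 13
V = 169 * 13
V = 2197
2197 mm^3


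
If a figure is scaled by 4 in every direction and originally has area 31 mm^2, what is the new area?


Linear scale factor k = 4
Original area = 31 mm^2
Rule: under a linear scaling by k, areas scale by k^2.
k^2 = 4^2 = 16
New area = 31 * 16
New area = 496
496 mm^2


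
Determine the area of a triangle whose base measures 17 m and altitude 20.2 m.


Shape: triangle
Base b = 17 m, Height h = 20.2 m
Formula: A = (1/2) * b * h
A = 0.5 * 17 * 20.2
A = 0.5 * 343.4
A = 171.7
171.7 m^2


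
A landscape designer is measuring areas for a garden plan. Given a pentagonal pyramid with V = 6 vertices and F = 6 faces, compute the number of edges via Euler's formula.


Polyhedron: pentagonal pyramid
Euler's formula for convex polyhedra: V - E + F = 2
Given: V = 6 vertices and F = 6 faces
Solve for E:
E = V + F - 2 = 6 + 6 - 2 = 10
10 edges


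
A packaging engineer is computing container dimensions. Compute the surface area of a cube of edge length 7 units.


Shape: cube
Side s = 7 units
A cube has 6 square faces.
Formula: SA = 6 * s^2
s^2 = 49
SA = 6 * 49
SA = 294
294 units^2


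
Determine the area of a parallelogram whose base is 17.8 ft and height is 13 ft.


Shape: parallelogram
Base b = 17.8 ft, Height h = 13 ft
Formula: A = b * h
A = 17.8 * 13
A = 231.4
231.4 ft^2


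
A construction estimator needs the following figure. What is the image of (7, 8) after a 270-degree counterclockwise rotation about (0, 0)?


Transformation: rotation about the origin
Original point: (7, 8)
Rule for 270 deg counterclockwise: (x, y) -> (y, -x)
Apply: (7, 8) -> (8, -7)
(8, -7)


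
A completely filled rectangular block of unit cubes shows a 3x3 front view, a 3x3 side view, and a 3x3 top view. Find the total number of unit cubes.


Orthographic views of a solid rectangular block:
Front view 3 x 3 -> length = 3, height = 3
Side view 3 x 3 -> width = 3, height = 3 (consistent)
Top view 3 x 3 -> confirms length = 3, width = 3
The block is 3 x 3 x 3.
Total unit cubes = 3 * 3 * 3 = 27
27 unit cubes


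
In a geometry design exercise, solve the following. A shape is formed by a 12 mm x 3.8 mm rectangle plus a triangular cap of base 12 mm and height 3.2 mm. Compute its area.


Composite shape: rectangle + triangle
Rectangle area = 12 * 3.8 = 45.6
Triangle area = 0.5 * 12 * 3.2 = 19.2
Total = 45.6 + 19.2
Total = 64.8
64.8 mm^2


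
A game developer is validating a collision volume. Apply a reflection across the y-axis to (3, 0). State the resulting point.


Transformation: reflection
Original point: (3, 0)
Rule for reflection over the y-axis: (x, y) -> (-x, y)
Apply: (3, 0) -> (-3, 0)
(-3, 0)


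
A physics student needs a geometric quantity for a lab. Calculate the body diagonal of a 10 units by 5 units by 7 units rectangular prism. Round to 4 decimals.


Shape: rectangular box (space diagonal)
l = 10 units, w = 5 units, h = 7 units
Visualize: the diagonal of the base, then a right triangle with that diagonal and the height.
Formula: d = sqrt(l^2 + w^2 + h^2)
l^2 + w^2 + h^2 = 100 + 25 + 49 = 174
d = sqrt(174)
d = 13.1909
13.1909 units


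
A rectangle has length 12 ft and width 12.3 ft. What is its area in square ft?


Shape: rectangle
Length l = 12 ft, Width w = 12.3 ft
Formula: A = l * w
A = 12 * 12.3
A = 147.6
147.6 ft^2


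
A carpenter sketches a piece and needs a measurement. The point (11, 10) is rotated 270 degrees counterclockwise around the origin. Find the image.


Transformation: rotation about the origin
Original point: (11, 10)
Rule for 270 deg counterclockwise: (x, y) -> (y, -x)
Apply: (11, 10) -> (10, -11)
(10, -11)


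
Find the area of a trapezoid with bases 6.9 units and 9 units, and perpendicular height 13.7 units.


Shape: trapezoid
Parallel sides a = 6.9 units, b = 9 units; Height h = 13.7 units
Formula: A = (a + b) * h / 2
a + b = 6.9 + 9 = 15.9
A = 15.9 * 13.7 / 2
A = 217.83 / 2
A = 108.915
108.915 units^2


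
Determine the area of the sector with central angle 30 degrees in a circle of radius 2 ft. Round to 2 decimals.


Shape: circular sector
Radius r = 2 ft, Angle = 30 degrees
Formula: A = (angle/360) * pi * r^2
r^2 = 4
Fraction of circle = 30/360
A = (30/360) * pi * 4
A = 0.333333 * pi
A = 1.05
1.05 ft^2


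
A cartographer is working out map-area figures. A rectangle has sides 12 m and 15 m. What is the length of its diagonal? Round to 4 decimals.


Shape: rectangle (diagonal via Pythagoras)
Sides: 12 m and 15 m
Formula: d = sqrt(l^2 + w^2)
l^2 = 144, w^2 = 225
l^2 + w^2 = 369
d = sqrt(369)
d = 19.2094
19.2094 m


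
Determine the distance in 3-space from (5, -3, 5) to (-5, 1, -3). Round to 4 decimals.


3D distance between two points
P1 = (5, -3, 5), P2 = (-5, 1, -3)
Formula: d = sqrt((x2-x1)^2 + (y2-y1)^2 + (z2-z1)^2)
dx = -5 - 5 = -10
dy = 1 - -3 = 4
dz = -3 - 5 = -8
dx^2 + dy^2 + dz^2 = 100 + 16 + 64 = 180
d = sqrt(180)
d = 13.4164
13.4164 units


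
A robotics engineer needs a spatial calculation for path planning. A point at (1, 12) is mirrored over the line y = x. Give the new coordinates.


Transformation: reflection
Original point: (1, 12)
Rule for reflection over y = x: (x, y) -> (y, x)
Apply: (1, 12) -> (12, 1)
(12, 1)


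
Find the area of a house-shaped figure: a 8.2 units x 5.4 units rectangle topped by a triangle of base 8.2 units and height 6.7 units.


Composite shape: rectangle + triangle
Rectangle area = 8.2 * 5.4 = 44.28
Triangle area = 0.5 * 8.2 * 6.7 = 27.47
Total = 44.28 + 27.47
Total = 71.75
71.75 units^2


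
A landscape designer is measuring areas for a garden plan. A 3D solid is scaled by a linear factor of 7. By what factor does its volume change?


Linear scale factor k = 7
Rule: under a linear scaling by k, volumes scale by k^3.
k^3 = 7 * 7 * 7
k^3 = 49 * 7
k^3 = 343
Volume scales by a factor of 343.
343 (dimensionless)


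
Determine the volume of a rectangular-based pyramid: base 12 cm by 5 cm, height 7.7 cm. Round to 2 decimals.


Shape: rectangular pyramid
Base: 12 cm x 5 cm, Height h = 7.7 cm
Formula: V = (1/3) * base_area * h
base_area = 12 * 5 = 60
base_area * h = 60 * 7.7 = 462
V = 462 / 3
V = 154
154 cm^3


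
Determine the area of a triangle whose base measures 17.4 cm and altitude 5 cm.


Shape: triangle
Base b = 17.4 cm, Height h = 5 cm
Formula: A = (1/2) * b * h
A = 0.5 * 17.4 * 5
A = 0.5 * 87
A = 43.5
43.5 cm^2


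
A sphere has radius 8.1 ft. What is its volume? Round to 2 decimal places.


Shape: sphere
Radius r = 8.1 ft
Formula: V = (4/3) * pi * r^3
r^3 = 531.441
(4/3) * 531.441 = 708.588
V = 708.588 * pi
V = 2226.09
2226.09 ft^3


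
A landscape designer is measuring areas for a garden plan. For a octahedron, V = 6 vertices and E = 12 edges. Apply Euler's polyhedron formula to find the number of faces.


Polyhedron: octahedron
Euler's formula for convex polyhedra: V - E + F = 2
Given: V = 6 vertices and E = 12 edges
Solve for F:
F = 2 + E - V = 2 + 12 - 6 = 8
8 faces


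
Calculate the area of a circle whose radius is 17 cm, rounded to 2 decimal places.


Shape: circle
Radius r = 17 cm
Formula: A = pi * r^2
r^2 = 17^2 = 289
A = pi * 289
A = 907.92
907.92 cm^2


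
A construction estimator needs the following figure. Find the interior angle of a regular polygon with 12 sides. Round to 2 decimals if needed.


Shape: regular dodecagon (12 sides)
Formula: interior angle = (n - 2) * 180 / n
(n - 2) = 10
(n - 2) * 180 = 1800
angle = 1800 / 12
angle = 150
150 degrees


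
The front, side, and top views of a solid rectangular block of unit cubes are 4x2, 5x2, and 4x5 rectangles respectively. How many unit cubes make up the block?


Orthographic views of a solid rectangular block:
Front view 4 x 2 -> length = 4, height = 2
Side view 5 x 2 -> width = 5, height = 2 (consistent)
Top view 4 x 5 -> confirms length = 4, width = 5
The block is 4 x 5 x 2.
Total unit cubes = 4 * 5 * 2 = 40
40 unit cubes


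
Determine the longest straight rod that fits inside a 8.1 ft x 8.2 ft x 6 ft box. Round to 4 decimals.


Shape: rectangular box (space diagonal)
l = 8.1 ft, w = 8.2 ft, h = 6 ft
Visualize: the diagonal of the base, then a right triangle with that diagonal and the height.
Formula: d = sqrt(l^2 + w^2 + h^2)
l^2 + w^2 + h^2 = 65.61 + 67.24 + 36 = 168.85
d = sqrt(168.85)
d = 12.9942
12.9942 ft


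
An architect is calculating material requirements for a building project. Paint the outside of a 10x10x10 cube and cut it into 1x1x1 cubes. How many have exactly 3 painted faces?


Large cube: 10 x 10 x 10, cut into unit cubes.
Cubes with 3 painted faces are at the corners. A cube always has 8 corners.
Count = 8
8 unit cubes


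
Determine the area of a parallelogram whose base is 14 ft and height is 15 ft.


Shape: parallelogram
Base b = 14 ft, Height h = 15 ft
Formula: A = b * h
A = 14 * 15
A = 210
210 ft^2


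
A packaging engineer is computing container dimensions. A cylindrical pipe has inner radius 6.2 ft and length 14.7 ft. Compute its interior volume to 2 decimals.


Shape: cylinder
Radius r = 6.2 ft, Height h = 14.7 ft
Formula: V = pi * r^2 * h
r^2 = 38.44
V = pi * 38.44 * 14.7
V = 565.068 * pi
V = 1775.21
1775.21 ft^3


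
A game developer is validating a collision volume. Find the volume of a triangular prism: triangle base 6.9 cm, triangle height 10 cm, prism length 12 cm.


Shape: triangular prism
Triangle base = 6.9 cm, triangle height = 10 cm, prism length L = 12 cm
Formula: V = (1/2 * b * h_tri) * L
Cross-section area = 0.5 * 6.9 * 10 = 34.5
V = 34.5 * 12
V = 414
414 cm^3


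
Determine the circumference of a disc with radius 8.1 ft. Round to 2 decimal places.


Shape: circle
Radius r = 8.1 ft
Formula: C = 2 * pi * r
C = 2 * pi * 8.1
C = 16.2 * pi
C = 50.89
50.89 ft


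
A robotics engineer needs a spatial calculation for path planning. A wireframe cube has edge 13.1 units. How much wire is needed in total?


Shape: cube
Side s = 13.1 units
A cube has 12 edges, all equal.
Formula: total edge length = 12 * s
Total = 12 * 13.1
Total = 157.2
157.2 units
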